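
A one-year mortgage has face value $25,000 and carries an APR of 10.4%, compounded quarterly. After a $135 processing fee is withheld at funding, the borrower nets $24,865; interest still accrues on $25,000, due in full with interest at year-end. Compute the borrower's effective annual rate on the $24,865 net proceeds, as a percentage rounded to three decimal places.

11.414%

Amount owed after one year: 25,000 × (1 + 0.104/4)^4 = 25,000 × 1.108127 = $27,703.17.
Effective rate on net proceeds: 27,703.17 / 24,865 − 1 = 0.114143 = 11.414%.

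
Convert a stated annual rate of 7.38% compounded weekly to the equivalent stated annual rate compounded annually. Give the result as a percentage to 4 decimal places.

EAR = (1 + 0.0738/52)^52 − 1 = 0.076535.
Compounded annually, the equivalent nominal rate is the EAR itself: 7.6535%.

7.6535%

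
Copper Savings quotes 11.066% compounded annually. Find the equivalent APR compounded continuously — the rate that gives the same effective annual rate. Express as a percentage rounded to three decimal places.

10.495%

Compounded annually, EAR = nominal = 0.110660.
Equivalent continuous rate: r = ln(1 + 0.110660) = 0.104954 = 10.495%.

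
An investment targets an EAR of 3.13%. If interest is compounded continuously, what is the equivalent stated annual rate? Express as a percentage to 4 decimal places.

3.0820%

Continuous: nominal r satisfies e^r − 1 = 0.0313.
r = ln(1 + 0.0313) = ln(1.0313) = 0.030820 = 3.0820%.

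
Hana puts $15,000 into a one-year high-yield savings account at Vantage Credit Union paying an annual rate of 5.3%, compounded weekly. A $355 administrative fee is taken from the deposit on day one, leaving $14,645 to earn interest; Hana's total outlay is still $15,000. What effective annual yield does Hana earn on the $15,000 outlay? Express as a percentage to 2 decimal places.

2.94%

Value after one year: 14,645 × (1 + 0.053/52)^52 = 14,645 × 1.054401 = $15,441.71.
Effective yield on the $15,000 outlay: 15,441.71 / 15,000 − 1 = 0.029447 = 2.94%.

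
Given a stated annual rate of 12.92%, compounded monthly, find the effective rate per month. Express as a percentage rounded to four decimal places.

With a nominal annual rate compounded monthly, the periodic rate is the nominal rate divided by 12.
i = 0.1292 / 12 = 0.0107667 = 1.0767%.

1.0767%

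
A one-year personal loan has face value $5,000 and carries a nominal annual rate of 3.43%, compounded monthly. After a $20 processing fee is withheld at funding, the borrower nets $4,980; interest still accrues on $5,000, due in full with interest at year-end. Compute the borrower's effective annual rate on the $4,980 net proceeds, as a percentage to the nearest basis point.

3.90%

Amount owed after one year: 5,000 × (1 + 0.0343/12)^12 = 5,000 × 1.034844 = $5,174.22.
Effective rate on net proceeds: 5,174.22 / 4,980 − 1 = 0.039000 = 3.90%.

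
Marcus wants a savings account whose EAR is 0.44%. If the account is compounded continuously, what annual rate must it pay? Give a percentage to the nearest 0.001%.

Continuous: nominal r satisfies e^r − 1 = 0.0044.
r = ln(1 + 0.0044) = ln(1.0044) = 0.004390 = 0.439%.

0.439%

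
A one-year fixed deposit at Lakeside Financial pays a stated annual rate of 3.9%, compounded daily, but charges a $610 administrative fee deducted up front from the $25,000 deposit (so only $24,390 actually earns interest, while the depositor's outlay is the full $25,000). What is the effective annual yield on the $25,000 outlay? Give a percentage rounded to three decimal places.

Value after one year: 24,390 × (1 + 0.039/365)^365 = 24,390 × 1.039768 = $25,359.95.
Effective yield on the $25,000 outlay: 25,359.95 / 25,000 − 1 = 0.014398 = 1.440%.

1.440%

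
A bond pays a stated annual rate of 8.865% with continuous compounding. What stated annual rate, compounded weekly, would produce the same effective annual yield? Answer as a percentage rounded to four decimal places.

8.8726%

EAR under continuous compounding: e^0.08865 − 1 = 0.092698.
Solve (1 + r/52)^52 = 1.092698: r/52 = 1.092698^(1/52) − 1 = 0.001706, so r = 0.088726 = 8.8726%.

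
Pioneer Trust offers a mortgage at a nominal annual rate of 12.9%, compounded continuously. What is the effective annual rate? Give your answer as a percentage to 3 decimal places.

With continuous compounding, EAR = e^0.129 − 1.
e^0.129 = 1.137690, so EAR = 0.137690 = 13.769%.

13.769%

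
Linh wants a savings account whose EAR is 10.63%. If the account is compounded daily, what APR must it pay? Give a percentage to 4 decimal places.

10.1035%

(1 + r/365)^365 − 1 = 0.1063, so 1 + r/365 = 1.1063^(1/365).
r/365 = 0.000277, so r = 0.101035 = 10.1035%.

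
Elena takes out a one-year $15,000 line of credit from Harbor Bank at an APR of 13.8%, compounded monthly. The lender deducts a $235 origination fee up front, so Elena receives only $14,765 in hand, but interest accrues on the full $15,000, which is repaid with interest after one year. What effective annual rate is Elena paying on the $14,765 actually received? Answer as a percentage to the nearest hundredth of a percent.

16.53%

Amount owed after one year: 15,000 × (1 + 0.138/12)^12 = 15,000 × 1.147072 = $17,206.08.
Effective rate on net proceeds: 17,206.08 / 14,765 − 1 = 0.165329 = 16.53%.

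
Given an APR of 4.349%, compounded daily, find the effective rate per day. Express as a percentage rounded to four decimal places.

With a nominal annual rate compounded daily, the periodic rate is the nominal rate divided by 365.
i = 0.04349 / 365 = 0.0001192 = 0.0119%.

0.0119%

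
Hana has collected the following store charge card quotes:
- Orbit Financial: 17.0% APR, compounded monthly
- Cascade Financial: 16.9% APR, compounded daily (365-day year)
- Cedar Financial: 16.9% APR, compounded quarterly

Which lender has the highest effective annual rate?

Orbit Financial: (1 + 0.170/12)^12 − 1 = 18.389%
Cascade Financial: (1 + 0.169/365)^365 − 1 = 18.407%
Cedar Financial: (1 + 0.169/4)^4 − 1 = 18.002%
The highest effective annual rate is Cascade Financial at 18.407%.

Cascade Financial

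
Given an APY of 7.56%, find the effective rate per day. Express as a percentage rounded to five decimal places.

0.01997%

The per-day rate i satisfies (1 + i)^365 = 1 + 0.0756.
i = 1.0756^(1/365) − 1 = 0.0001997 = 0.01997%.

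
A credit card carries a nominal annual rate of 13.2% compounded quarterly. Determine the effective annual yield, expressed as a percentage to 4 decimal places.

13.8679%

EAR = (1 + 0.132/4)^4 − 1.
= (1 + 0.033000)^4 − 1 = 1.138679 − 1 = 13.8679%.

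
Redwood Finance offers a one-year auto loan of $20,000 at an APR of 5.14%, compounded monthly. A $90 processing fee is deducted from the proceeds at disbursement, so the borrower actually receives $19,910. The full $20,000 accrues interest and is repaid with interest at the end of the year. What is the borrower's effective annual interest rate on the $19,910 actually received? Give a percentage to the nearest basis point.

5.74%

Amount owed after one year: 20,000 × (1 + 0.0514/12)^12 = 20,000 × 1.052628 = $21,052.57.
Effective rate on net proceeds: 21,052.57 / 19,910 − 1 = 0.057387 = 5.74%.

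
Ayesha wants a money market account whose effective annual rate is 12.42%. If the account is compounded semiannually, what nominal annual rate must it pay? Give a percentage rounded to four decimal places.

12.0566%

(1 + r/2)^2 − 1 = 0.1242, so 1 + r/2 = 1.1242^(1/2).
r/2 = 0.060283, so r = 0.120566 = 12.0566%.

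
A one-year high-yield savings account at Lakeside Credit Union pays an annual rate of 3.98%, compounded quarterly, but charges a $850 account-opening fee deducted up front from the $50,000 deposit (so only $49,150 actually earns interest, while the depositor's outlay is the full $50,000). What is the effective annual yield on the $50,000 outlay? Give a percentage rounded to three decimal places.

Value after one year: 49,150 × (1 + 0.0398/4)^4 = 49,150 × 1.040398 = $51,135.56.
Effective yield on the $50,000 outlay: 51,135.56 / 50,000 − 1 = 0.022711 = 2.271%.

2.271%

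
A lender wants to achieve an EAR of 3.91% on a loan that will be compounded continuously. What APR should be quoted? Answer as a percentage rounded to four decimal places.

3.8355%

Continuous: nominal r satisfies e^r − 1 = 0.0391.
r = ln(1 + 0.0391) = ln(1.0391) = 0.038355 = 3.8355%.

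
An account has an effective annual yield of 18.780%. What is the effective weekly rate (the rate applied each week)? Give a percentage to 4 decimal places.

0.3315%

The per-week rate i satisfies (1 + i)^52 = 1 + 0.18780.
i = 1.18780^(1/52) − 1 = 0.0033152 = 0.3315%.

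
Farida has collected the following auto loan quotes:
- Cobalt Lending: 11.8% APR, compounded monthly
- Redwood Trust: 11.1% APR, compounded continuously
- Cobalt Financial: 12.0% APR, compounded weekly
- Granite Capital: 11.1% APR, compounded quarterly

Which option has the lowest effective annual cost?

Granite Capital

Cobalt Lending: (1 + 0.118/12)^12 − 1 = 12.460%
Redwood Trust: e^0.111 − 1 = 11.739%
Cobalt Financial: (1 + 0.120/52)^52 − 1 = 12.734%
Granite Capital: (1 + 0.111/4)^4 − 1 = 11.571%
The lowest effective annual rate is Granite Capital at 11.571%.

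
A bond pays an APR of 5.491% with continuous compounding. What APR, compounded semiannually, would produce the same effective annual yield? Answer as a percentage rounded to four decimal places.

EAR under continuous compounding: e^0.05491 − 1 = 0.056446.
Solve (1 + r/2)^2 = 1.056446: r/2 = 1.056446^(1/2) − 1 = 0.027835, so r = 0.055671 = 5.5671%.

5.5671%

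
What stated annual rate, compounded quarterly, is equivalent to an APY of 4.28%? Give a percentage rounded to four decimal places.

(1 + r/4)^4 − 1 = 0.0428, so 1 + r/4 = 1.0428^(1/4).
r/4 = 0.010532, so r = 0.042130 = 4.2130%.

4.2130%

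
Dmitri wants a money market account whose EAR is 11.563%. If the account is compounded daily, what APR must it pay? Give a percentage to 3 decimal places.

10.944%

(1 + r/365)^365 − 1 = 0.11563, so 1 + r/365 = 1.11563^(1/365).
r/365 = 0.000300, so r = 0.109436 = 10.944%.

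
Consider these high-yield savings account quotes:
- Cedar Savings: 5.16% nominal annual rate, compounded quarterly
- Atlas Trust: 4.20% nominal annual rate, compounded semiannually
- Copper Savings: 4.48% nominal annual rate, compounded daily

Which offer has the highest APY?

Cedar Savings

Cedar Savings: (1 + 0.0516/4)^4 − 1 = 5.261%
Atlas Trust: (1 + 0.0420/2)^2 − 1 = 4.244%
Copper Savings: (1 + 0.0448/365)^365 − 1 = 4.582%
The highest effective annual rate is Cedar Savings at 5.261%.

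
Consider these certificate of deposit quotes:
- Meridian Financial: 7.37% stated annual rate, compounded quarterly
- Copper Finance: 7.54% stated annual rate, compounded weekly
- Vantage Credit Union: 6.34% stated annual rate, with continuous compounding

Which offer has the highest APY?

Meridian Financial: (1 + 0.0737/4)^4 − 1 = 7.576%
Copper Finance: (1 + 0.0754/52)^52 − 1 = 7.826%
Vantage Credit Union: e^0.0634 − 1 = 6.545%
The highest effective annual rate is Copper Finance at 7.826%.

Copper Finance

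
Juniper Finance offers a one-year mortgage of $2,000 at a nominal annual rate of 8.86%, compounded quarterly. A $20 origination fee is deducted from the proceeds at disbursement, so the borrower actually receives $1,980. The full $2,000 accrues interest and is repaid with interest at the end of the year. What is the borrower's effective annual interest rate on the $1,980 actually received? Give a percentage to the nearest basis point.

Amount owed after one year: 2,000 × (1 + 0.0886/4)^4 = 2,000 × 1.091587 = $2,183.17.
Effective rate on net proceeds: 2,183.17 / 1,980 − 1 = 0.102614 = 10.26%.

10.26%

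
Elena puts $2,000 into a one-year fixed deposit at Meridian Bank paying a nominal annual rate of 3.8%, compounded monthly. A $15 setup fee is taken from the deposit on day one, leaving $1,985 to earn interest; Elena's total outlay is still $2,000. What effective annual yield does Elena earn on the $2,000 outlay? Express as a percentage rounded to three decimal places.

Value after one year: 1,985 × (1 + 0.038/12)^12 = 1,985 × 1.038669 = $2,061.76.
Effective yield on the $2,000 outlay: 2,061.76 / 2,000 − 1 = 0.030879 = 3.088%.

3.088%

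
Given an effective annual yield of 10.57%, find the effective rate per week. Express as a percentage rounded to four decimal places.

The per-week rate i satisfies (1 + i)^52 = 1 + 0.1057.
i = 1.1057^(1/52) − 1 = 0.0019341 = 0.1934%.

0.1934%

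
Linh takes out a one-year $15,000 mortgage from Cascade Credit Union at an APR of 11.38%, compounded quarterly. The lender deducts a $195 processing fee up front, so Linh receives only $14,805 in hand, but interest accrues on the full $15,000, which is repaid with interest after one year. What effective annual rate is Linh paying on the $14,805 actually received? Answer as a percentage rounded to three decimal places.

13.348%

Amount owed after one year: 15,000 × (1 + 0.1138/4)^4 = 15,000 × 1.118749 = $16,781.24.
Effective rate on net proceeds: 16,781.24 / 14,805 − 1 = 0.133484 = 13.348%.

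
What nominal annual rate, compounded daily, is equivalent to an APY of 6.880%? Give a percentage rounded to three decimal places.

6.654%

(1 + r/365)^365 − 1 = 0.06880, so 1 + r/365 = 1.06880^(1/365).
r/365 = 0.000182, so r = 0.066543 = 6.654%.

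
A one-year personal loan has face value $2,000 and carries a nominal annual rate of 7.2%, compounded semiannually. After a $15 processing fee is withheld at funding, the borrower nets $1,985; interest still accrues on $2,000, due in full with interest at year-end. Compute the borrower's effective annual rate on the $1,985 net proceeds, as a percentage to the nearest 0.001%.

8.141%

Amount owed after one year: 2,000 × (1 + 0.072/2)^2 = 2,000 × 1.073296 = $2,146.59.
Effective rate on net proceeds: 2,146.59 / 1,985 − 1 = 0.081407 = 8.141%.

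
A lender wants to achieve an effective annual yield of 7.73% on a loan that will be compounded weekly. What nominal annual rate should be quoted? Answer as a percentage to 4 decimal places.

(1 + r/52)^52 − 1 = 0.0773, so 1 + r/52 = 1.0773^(1/52).
r/52 = 0.001433, so r = 0.074511 = 7.4511%.

7.4511%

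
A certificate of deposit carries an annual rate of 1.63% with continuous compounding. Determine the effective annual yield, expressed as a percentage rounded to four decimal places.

1.6434%

With continuous compounding, EAR = e^0.0163 − 1.
e^0.0163 = 1.016434, so EAR = 0.016434 = 1.6434%.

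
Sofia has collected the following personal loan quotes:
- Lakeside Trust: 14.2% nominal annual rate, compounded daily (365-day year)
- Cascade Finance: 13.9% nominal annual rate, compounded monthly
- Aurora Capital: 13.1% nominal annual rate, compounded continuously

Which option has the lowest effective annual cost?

Aurora Capital

Lakeside Trust: (1 + 0.142/365)^365 − 1 = 15.254%
Cascade Finance: (1 + 0.139/12)^12 − 1 = 14.821%
Aurora Capital: e^0.131 − 1 = 13.997%
The lowest effective annual rate is Aurora Capital at 13.997%.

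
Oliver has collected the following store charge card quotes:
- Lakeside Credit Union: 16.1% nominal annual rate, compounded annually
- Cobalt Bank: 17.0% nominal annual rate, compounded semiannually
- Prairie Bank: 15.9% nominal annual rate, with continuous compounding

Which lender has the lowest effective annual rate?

Lakeside Credit Union: compounded annually, EAR = 16.100%
Cobalt Bank: (1 + 0.170/2)^2 − 1 = 17.722%
Prairie Bank: e^0.159 − 1 = 17.234%
The lowest effective annual rate is Lakeside Credit Union at 16.100%.

Lakeside Credit Union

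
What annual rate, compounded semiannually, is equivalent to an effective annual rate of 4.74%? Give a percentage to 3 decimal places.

(1 + r/2)^2 − 1 = 0.0474, so 1 + r/2 = 1.0474^(1/2).
r/2 = 0.023426, so r = 0.046851 = 4.685%.

4.685%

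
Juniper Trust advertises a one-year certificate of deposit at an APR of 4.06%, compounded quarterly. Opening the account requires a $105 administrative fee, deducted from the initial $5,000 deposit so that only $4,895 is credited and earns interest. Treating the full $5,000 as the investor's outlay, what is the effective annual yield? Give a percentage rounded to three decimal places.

1.936%

Value after one year: 4,895 × (1 + 0.0406/4)^4 = 4,895 × 1.041222 = $5,096.78.
Effective yield on the $5,000 outlay: 5,096.78 / 5,000 − 1 = 0.019357 = 1.936%.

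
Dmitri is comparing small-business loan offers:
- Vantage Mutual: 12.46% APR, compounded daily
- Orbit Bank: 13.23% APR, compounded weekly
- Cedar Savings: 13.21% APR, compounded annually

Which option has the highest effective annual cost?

Orbit Bank

Vantage Mutual: (1 + 0.1246/365)^365 − 1 = 13.267%
Orbit Bank: (1 + 0.1323/52)^52 − 1 = 14.126%
Cedar Savings: compounded annually, EAR = 13.210%
The highest effective annual rate is Orbit Bank at 14.126%.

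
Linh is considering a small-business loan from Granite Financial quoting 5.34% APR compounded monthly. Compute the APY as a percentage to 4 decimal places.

EAR = (1 + 0.0534/12)^12 − 1.
= 1.054727 − 1 = 5.4727%.

5.4727%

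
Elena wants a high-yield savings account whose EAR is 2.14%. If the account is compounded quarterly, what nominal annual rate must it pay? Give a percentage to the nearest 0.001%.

2.123%

(1 + r/4)^4 − 1 = 0.0214, so 1 + r/4 = 1.0214^(1/4).
r/4 = 0.005308, so r = 0.021230 = 2.123%.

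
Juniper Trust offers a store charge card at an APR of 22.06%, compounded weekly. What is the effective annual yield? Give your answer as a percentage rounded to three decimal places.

EAR = (1 + 0.2206/52)^52 − 1.
= (1 + 0.004242)^52 − 1 = 1.246243 − 1 = 24.624%.

24.624%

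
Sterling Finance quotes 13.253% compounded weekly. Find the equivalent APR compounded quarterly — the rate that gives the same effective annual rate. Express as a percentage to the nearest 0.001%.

13.458%

EAR = (1 + 0.13253/52)^52 − 1 = 0.141521.
Solve (1 + r/4)^4 = 1.141521: r/4 = 1.141521^(1/4) − 1 = 0.033644, so r = 0.134576 = 13.458%.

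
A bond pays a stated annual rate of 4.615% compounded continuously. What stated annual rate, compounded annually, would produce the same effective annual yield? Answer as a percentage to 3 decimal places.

EAR under continuous compounding: e^0.04615 − 1 = 0.047231.
Compounded annually, the equivalent nominal rate is the EAR itself: 4.723%.

4.723%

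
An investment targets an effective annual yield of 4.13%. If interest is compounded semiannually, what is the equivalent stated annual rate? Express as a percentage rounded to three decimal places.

4.088%

(1 + r/2)^2 − 1 = 0.0413, so 1 + r/2 = 1.0413^(1/2).
r/2 = 0.020441, so r = 0.040882 = 4.088%.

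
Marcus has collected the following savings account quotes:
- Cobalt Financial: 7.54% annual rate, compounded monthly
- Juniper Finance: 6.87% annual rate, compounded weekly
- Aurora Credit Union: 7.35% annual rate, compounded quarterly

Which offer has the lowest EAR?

Juniper Finance

Cobalt Financial: (1 + 0.0754/12)^12 − 1 = 7.806%
Juniper Finance: (1 + 0.0687/52)^52 − 1 = 7.107%
Aurora Credit Union: (1 + 0.0735/4)^4 − 1 = 7.555%
The lowest effective annual rate is Juniper Finance at 7.107%.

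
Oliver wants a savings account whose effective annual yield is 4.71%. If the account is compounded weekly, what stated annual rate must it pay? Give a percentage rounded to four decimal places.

(1 + r/52)^52 − 1 = 0.0471, so 1 + r/52 = 1.0471^(1/52).
r/52 = 0.000885, so r = 0.046045 = 4.6045%.

4.6045%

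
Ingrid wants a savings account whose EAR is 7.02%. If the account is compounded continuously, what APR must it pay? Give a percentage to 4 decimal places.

6.7846%

Continuous: nominal r satisfies e^r − 1 = 0.0702.
r = ln(1 + 0.0702) = ln(1.0702) = 0.067846 = 6.7846%.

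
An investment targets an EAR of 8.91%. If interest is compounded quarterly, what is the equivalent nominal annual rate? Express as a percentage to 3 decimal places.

(1 + r/4)^4 − 1 = 0.0891, so 1 + r/4 = 1.0891^(1/4).
r/4 = 0.021567, so r = 0.086269 = 8.627%.

8.627%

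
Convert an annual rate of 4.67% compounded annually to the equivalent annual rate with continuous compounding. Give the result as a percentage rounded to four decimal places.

4.5642%

Compounded annually, EAR = nominal = 0.046700.
Equivalent continuous rate: r = ln(1 + 0.046700) = 0.045642 = 4.5642%.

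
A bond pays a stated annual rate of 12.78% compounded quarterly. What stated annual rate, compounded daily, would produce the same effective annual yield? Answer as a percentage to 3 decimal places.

12.582%

EAR = (1 + 0.1278/4)^4 − 1 = 0.134056.
Solve (1 + r/365)^365 = 1.134056: r/365 = 1.134056^(1/365) − 1 = 0.000345, so r = 0.125823 = 12.582%.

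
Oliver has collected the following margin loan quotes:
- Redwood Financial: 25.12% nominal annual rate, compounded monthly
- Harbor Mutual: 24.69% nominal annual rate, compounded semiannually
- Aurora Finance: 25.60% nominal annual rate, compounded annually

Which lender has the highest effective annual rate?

Redwood Financial

Redwood Financial: (1 + 0.2512/12)^12 − 1 = 28.224%
Harbor Mutual: (1 + 0.2469/2)^2 − 1 = 26.214%
Aurora Finance: compounded annually, EAR = 25.600%
The highest effective annual rate is Redwood Financial at 28.224%.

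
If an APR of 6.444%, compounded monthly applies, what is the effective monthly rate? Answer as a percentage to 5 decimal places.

0.53700%

With a nominal annual rate compounded monthly, the periodic rate is the nominal rate divided by 12.
i = 0.06444 / 12 = 0.0053700 = 0.53700%.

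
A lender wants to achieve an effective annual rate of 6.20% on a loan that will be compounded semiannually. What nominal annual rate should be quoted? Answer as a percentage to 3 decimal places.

(1 + r/2)^2 − 1 = 0.0620, so 1 + r/2 = 1.0620^(1/2).
r/2 = 0.030534, so r = 0.061068 = 6.107%.

6.107%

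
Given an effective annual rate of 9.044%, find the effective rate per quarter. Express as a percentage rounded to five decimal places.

2.18813%

The per-quarter rate i satisfies (1 + i)^4 = 1 + 0.09044.
i = 1.09044^(1/4) − 1 = 0.0218813 = 2.18813%.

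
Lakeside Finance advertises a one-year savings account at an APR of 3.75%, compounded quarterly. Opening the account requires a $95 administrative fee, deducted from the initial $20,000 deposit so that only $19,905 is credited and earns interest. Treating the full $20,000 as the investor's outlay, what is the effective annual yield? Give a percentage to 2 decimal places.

Value after one year: 19,905 × (1 + 0.0375/4)^4 = 19,905 × 1.038031 = $20,662.00.
Effective yield on the $20,000 outlay: 20,662.00 / 20,000 − 1 = 0.033100 = 3.31%.

3.31%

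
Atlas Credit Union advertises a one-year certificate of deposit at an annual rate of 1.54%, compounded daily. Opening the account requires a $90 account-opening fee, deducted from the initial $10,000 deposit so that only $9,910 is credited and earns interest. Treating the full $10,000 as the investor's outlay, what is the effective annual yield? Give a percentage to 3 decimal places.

0.638%

Value after one year: 9,910 × (1 + 0.0154/365)^365 = 9,910 × 1.015519 = $10,063.79.
Effective yield on the $10,000 outlay: 10,063.79 / 10,000 − 1 = 0.006379 = 0.638%.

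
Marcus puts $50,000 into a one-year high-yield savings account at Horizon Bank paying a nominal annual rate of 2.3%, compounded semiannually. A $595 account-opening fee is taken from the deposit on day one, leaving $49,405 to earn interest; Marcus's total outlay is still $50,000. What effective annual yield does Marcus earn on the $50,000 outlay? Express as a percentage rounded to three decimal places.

1.096%

Value after one year: 49,405 × (1 + 0.023/2)^2 = 49,405 × 1.023132 = $50,547.85.
Effective yield on the $50,000 outlay: 50,547.85 / 50,000 − 1 = 0.010957 = 1.096%.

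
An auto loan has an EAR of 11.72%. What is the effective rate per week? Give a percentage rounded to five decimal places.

The per-week rate i satisfies (1 + i)^52 = 1 + 0.1172.
i = 1.1172^(1/52) − 1 = 0.0021335 = 0.21335%.

0.21335%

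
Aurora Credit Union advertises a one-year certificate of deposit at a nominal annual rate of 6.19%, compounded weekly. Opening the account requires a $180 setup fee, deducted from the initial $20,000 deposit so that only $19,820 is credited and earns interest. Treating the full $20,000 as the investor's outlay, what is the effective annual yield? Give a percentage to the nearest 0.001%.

5.424%

Value after one year: 19,820 × (1 + 0.0619/52)^52 = 19,820 × 1.063817 = $21,084.85.
Effective yield on the $20,000 outlay: 21,084.85 / 20,000 − 1 = 0.054242 = 5.424%.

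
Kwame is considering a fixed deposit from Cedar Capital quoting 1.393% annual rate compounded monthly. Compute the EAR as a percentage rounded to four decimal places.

1.4019%

EAR = (1 + 0.01393/12)^12 − 1.
= 1.014019 − 1 = 1.4019%.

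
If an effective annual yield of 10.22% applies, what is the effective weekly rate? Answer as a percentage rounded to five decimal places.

The per-week rate i satisfies (1 + i)^52 = 1 + 0.1022.
i = 1.1022^(1/52) − 1 = 0.0018731 = 0.18731%.

0.18731%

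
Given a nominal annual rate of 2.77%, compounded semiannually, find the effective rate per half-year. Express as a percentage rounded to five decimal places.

With a nominal annual rate compounded semiannually, the periodic rate is the nominal rate divided by 2.
i = 0.0277 / 2 = 0.0138500 = 1.38500%.

1.38500%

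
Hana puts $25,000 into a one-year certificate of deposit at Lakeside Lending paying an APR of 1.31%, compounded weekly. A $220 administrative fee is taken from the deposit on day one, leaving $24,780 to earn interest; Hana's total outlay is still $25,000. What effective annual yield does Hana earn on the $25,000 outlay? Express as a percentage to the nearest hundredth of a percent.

0.43%

Value after one year: 24,780 × (1 + 0.0131/52)^52 = 24,780 × 1.013185 = $25,106.71.
Effective yield on the $25,000 outlay: 25,106.71 / 25,000 − 1 = 0.004268 = 0.43%.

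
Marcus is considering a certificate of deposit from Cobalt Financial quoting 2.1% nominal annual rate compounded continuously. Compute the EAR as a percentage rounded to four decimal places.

2.1222%

With continuous compounding, EAR = e^0.021 − 1.
e^0.021 = 1.021222, so EAR = 0.021222 = 2.1222%.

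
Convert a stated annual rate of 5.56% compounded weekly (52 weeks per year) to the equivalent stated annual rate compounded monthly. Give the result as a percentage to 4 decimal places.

5.5699%

EAR = (1 + 0.0556/52)^52 − 1 = 0.057143.
Solve (1 + r/12)^12 = 1.057143: r/12 = 1.057143^(1/12) − 1 = 0.004642, so r = 0.055699 = 5.5699%.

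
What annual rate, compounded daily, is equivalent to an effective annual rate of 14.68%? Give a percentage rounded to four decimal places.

13.7001%

(1 + r/365)^365 − 1 = 0.1468, so 1 + r/365 = 1.1468^(1/365).
r/365 = 0.000375, so r = 0.137001 = 13.7001%.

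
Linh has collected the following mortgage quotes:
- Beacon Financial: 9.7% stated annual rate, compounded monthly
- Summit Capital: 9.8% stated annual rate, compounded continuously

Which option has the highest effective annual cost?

Beacon Financial: (1 + 0.097/12)^12 − 1 = 10.143%
Summit Capital: e^0.098 − 1 = 10.296%
The highest effective annual rate is Summit Capital at 10.296%.

Summit Capital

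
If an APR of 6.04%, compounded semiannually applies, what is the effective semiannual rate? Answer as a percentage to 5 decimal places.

3.02000%

With a nominal annual rate compounded semiannually, the periodic rate is the nominal rate divided by 2.
i = 0.0604 / 2 = 0.0302000 = 3.02000%.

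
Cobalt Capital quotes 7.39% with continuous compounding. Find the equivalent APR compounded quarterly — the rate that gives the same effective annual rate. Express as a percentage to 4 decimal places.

EAR under continuous compounding: e^0.0739 − 1 = 0.076699.
Solve (1 + r/4)^4 = 1.076699: r/4 = 1.076699^(1/4) − 1 = 0.018647, so r = 0.074587 = 7.4587%.

7.4587%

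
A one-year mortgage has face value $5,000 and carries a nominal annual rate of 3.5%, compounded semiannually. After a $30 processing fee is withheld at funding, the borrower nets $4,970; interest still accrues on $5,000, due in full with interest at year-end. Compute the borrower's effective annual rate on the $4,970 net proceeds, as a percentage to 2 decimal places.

4.16%

Amount owed after one year: 5,000 × (1 + 0.035/2)^2 = 5,000 × 1.035306 = $5,176.53.
Effective rate on net proceeds: 5,176.53 / 4,970 − 1 = 0.041556 = 4.16%.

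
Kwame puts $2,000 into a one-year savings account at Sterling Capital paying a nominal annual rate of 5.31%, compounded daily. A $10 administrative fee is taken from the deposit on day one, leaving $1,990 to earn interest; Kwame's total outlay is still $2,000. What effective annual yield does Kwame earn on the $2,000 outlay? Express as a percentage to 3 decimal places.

Value after one year: 1,990 × (1 + 0.0531/365)^365 = 1,990 × 1.054531 = $2,098.52.
Effective yield on the $2,000 outlay: 2,098.52 / 2,000 − 1 = 0.049258 = 4.926%.

4.926%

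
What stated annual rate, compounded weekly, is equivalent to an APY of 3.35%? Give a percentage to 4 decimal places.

3.2962%

(1 + r/52)^52 − 1 = 0.0335, so 1 + r/52 = 1.0335^(1/52).
r/52 = 0.000634, so r = 0.032962 = 3.2962%.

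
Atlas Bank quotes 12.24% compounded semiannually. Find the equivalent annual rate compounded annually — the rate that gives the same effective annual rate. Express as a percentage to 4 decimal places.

EAR = (1 + 0.1224/2)^2 − 1 = 0.126145.
Compounded annually, the equivalent nominal rate is the EAR itself: 12.6145%.

12.6145%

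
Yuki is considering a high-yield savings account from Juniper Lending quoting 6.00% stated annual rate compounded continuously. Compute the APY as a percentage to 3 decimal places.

With continuous compounding, EAR = e^0.0600 − 1.
e^0.0600 = 1.061837, so EAR = 0.061837 = 6.184%.

6.184%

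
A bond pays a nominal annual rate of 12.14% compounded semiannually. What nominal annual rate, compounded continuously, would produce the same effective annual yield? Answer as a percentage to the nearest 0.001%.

EAR = (1 + 0.1214/2)^2 − 1 = 0.125084.
Equivalent continuous rate: r = ln(1 + 0.125084) = 0.117858 = 11.786%.

11.786%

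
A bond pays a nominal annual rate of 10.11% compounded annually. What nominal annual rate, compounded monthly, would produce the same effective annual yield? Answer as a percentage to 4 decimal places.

Compounded annually, EAR = nominal = 0.101100.
Solve (1 + r/12)^12 = 1.101100: r/12 = 1.101100^(1/12) − 1 = 0.008058, so r = 0.096697 = 9.6697%.

9.6697%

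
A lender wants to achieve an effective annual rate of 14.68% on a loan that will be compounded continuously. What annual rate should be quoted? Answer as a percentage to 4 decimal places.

Continuous: nominal r satisfies e^r − 1 = 0.1468.
r = ln(1 + 0.1468) = ln(1.1468) = 0.136975 = 13.6975%.

13.6975%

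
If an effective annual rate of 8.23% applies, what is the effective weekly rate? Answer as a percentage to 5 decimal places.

0.15221%

The per-week rate i satisfies (1 + i)^52 = 1 + 0.0823.
i = 1.0823^(1/52) − 1 = 0.0015221 = 0.15221%.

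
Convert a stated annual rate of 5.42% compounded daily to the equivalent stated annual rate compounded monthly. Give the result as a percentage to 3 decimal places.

EAR = (1 + 0.0542/365)^365 − 1 = 0.055691.
Solve (1 + r/12)^12 = 1.055691: r/12 = 1.055691^(1/12) − 1 = 0.004527, so r = 0.054319 = 5.432%.

5.432%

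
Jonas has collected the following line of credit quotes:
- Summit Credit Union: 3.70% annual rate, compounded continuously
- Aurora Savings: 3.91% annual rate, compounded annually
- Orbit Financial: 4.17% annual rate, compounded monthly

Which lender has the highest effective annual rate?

Orbit Financial

Summit Credit Union: e^0.0370 − 1 = 3.769%
Aurora Savings: compounded annually, EAR = 3.910%
Orbit Financial: (1 + 0.0417/12)^12 − 1 = 4.251%
The highest effective annual rate is Orbit Financial at 4.251%.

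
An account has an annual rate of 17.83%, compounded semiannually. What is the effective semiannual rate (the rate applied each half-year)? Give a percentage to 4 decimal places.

With a nominal annual rate compounded semiannually, the periodic rate is the nominal rate divided by 2.
i = 0.1783 / 2 = 0.0891500 = 8.9150%.

8.9150%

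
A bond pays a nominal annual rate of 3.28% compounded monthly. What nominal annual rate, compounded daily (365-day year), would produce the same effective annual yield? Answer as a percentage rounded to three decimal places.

3.276%

EAR = (1 + 0.0328/12)^12 − 1 = 0.033298.
Solve (1 + r/365)^365 = 1.033298: r/365 = 1.033298^(1/365) − 1 = 0.000090, so r = 0.032757 = 3.276%.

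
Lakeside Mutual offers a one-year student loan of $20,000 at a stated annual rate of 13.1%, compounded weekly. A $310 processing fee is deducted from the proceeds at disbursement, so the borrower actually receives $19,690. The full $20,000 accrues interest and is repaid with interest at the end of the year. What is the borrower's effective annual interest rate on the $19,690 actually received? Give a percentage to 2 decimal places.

Amount owed after one year: 20,000 × (1 + 0.131/52)^52 = 20,000 × 1.139780 = $22,795.60.
Effective rate on net proceeds: 22,795.60 / 19,690 − 1 = 0.157725 = 15.77%.

15.77%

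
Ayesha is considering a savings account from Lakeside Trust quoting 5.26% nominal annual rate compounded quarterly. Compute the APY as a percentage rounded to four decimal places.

5.3647%

EAR = (1 + 0.0526/4)^4 − 1.
= (1 + 0.013150)^4 − 1 = 1.053647 − 1 = 5.3647%.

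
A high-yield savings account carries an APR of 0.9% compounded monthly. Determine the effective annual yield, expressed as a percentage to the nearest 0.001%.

0.904%

EAR = (1 + 0.009/12)^12 − 1.
= (1 + 0.000750)^12 − 1 = 1.009037 − 1 = 0.904%.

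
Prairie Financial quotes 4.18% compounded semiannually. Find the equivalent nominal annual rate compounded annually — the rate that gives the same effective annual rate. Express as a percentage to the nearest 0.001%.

EAR = (1 + 0.0418/2)^2 − 1 = 0.042237.
Compounded annually, the equivalent nominal rate is the EAR itself: 4.224%.

4.224%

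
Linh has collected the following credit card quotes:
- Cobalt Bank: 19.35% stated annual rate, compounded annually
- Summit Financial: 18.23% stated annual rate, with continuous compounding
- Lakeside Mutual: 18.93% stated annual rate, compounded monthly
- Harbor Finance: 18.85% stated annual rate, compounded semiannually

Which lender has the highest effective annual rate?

Lakeside Mutual

Cobalt Bank: compounded annually, EAR = 19.350%
Summit Financial: e^0.1823 − 1 = 19.997%
Lakeside Mutual: (1 + 0.1893/12)^12 − 1 = 20.662%
Harbor Finance: (1 + 0.1885/2)^2 − 1 = 19.738%
The highest effective annual rate is Lakeside Mutual at 20.662%.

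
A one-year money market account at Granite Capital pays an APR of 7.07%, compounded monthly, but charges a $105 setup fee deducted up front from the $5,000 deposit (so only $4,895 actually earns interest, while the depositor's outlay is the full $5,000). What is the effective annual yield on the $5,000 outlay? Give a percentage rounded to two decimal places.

Value after one year: 4,895 × (1 + 0.0707/12)^12 = 4,895 × 1.073037 = $5,252.51.
Effective yield on the $5,000 outlay: 5,252.51 / 5,000 − 1 = 0.050503 = 5.05%.

5.05%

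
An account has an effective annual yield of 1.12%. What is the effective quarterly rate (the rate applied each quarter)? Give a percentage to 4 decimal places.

The per-quarter rate i satisfies (1 + i)^4 = 1 + 0.0112.
i = 1.0112^(1/4) − 1 = 0.0027883 = 0.2788%.

0.2788%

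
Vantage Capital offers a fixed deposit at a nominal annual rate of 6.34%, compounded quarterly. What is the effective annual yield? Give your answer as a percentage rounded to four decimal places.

EAR = (1 + 0.0634/4)^4 − 1.
= 1.064923 − 1 = 6.4923%.

6.4923%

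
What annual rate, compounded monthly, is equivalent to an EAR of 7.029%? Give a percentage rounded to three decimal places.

6.812%

(1 + r/12)^12 − 1 = 0.07029, so 1 + r/12 = 1.07029^(1/12).
r/12 = 0.005677, so r = 0.068122 = 6.812%.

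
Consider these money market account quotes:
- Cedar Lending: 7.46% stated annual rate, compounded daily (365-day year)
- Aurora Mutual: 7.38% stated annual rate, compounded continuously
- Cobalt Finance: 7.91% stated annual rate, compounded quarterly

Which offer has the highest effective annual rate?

Cobalt Finance

Cedar Lending: (1 + 0.0746/365)^365 − 1 = 7.744%
Aurora Mutual: e^0.0738 − 1 = 7.659%
Cobalt Finance: (1 + 0.0791/4)^4 − 1 = 8.148%
The highest effective annual rate is Cobalt Finance at 8.148%.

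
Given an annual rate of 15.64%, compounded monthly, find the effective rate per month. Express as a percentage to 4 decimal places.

1.3033%

With a nominal annual rate compounded monthly, the periodic rate is the nominal rate divided by 12.
i = 0.1564 / 12 = 0.0130333 = 1.3033%.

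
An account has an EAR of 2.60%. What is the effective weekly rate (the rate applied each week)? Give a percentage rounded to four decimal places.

0.0494%

The per-week rate i satisfies (1 + i)^52 = 1 + 0.0260.
i = 1.0260^(1/52) − 1 = 0.0004937 = 0.0494%.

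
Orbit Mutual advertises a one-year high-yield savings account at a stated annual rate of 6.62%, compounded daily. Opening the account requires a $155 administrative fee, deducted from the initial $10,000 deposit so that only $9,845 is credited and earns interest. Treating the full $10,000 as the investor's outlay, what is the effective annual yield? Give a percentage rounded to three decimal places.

Value after one year: 9,845 × (1 + 0.0662/365)^365 = 9,845 × 1.068434 = $10,518.73.
Effective yield on the $10,000 outlay: 10,518.73 / 10,000 − 1 = 0.051873 = 5.187%.

5.187%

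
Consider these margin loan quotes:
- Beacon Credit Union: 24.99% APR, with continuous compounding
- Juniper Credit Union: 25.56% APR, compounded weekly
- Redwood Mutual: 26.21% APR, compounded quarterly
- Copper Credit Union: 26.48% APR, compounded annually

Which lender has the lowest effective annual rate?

Copper Credit Union

Beacon Credit Union: e^0.2499 − 1 = 28.390%
Juniper Credit Union: (1 + 0.2556/52)^52 − 1 = 29.043%
Redwood Mutual: (1 + 0.2621/4)^4 − 1 = 28.900%
Copper Credit Union: compounded annually, EAR = 26.480%
The lowest effective annual rate is Copper Credit Union at 26.480%.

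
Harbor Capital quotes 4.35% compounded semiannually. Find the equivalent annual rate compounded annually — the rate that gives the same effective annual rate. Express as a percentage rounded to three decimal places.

EAR = (1 + 0.0435/2)^2 − 1 = 0.043973.
Compounded annually, the equivalent nominal rate is the EAR itself: 4.397%.

4.397%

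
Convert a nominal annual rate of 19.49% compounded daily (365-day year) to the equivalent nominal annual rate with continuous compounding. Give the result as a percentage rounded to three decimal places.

EAR = (1 + 0.1949/365)^365 − 1 = 0.215126.
Equivalent continuous rate: r = ln(1 + 0.215126) = 0.194848 = 19.485%.

19.485%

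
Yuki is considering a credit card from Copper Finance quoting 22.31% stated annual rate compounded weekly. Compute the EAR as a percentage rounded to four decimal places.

24.9349%

EAR = (1 + 0.2231/52)^52 − 1.
= 1.249349 − 1 = 24.9349%.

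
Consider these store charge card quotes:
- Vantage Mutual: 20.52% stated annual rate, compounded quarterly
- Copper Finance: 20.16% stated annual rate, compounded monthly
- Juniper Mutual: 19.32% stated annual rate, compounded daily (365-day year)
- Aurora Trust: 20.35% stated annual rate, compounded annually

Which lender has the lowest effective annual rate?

Aurora Trust

Vantage Mutual: (1 + 0.2052/4)^4 − 1 = 22.154%
Copper Finance: (1 + 0.2016/12)^12 − 1 = 22.131%
Juniper Mutual: (1 + 0.1932/365)^365 − 1 = 21.306%
Aurora Trust: compounded annually, EAR = 20.350%
The lowest effective annual rate is Aurora Trust at 20.350%.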